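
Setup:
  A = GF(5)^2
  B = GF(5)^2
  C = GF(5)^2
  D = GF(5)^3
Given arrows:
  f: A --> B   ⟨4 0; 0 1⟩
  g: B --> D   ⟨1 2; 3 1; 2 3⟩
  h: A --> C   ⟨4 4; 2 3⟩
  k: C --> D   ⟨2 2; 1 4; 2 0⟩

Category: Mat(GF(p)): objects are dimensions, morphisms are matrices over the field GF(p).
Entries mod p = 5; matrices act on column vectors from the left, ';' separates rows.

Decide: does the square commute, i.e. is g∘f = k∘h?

Path 1 = f;g:
  e0=[1,0] f-->[4,0] g-->[4,2,3]
  e1=[0,1] f-->[0,1] g-->[2,1,3]
  result₁ = ⟨4 2; 2 1; 3 3⟩
Path 2 = h;k:
  e0=[1,0] h-->[4,2] k-->[2,2,3]
  e1=[0,1] h-->[4,3] k-->[4,1,3]
  result₂ = ⟨2 4; 2 1; 3 3⟩
Equal? differ; not commutative

Answer: DOES NOT COMMUTE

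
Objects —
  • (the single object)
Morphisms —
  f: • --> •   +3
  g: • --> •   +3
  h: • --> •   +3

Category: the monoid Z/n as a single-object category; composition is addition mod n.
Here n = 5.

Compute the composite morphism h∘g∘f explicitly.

Answer: +4

Derivation:
  0 +3≡3 +3≡1 +3≡4  (mod 5)
⟦path⟧: +4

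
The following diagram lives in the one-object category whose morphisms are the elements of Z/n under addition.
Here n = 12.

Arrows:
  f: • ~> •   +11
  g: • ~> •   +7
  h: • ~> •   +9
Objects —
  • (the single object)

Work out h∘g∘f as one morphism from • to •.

Answer: +3

Work:
  0 +11≡11 +7≡6 +9≡3  (mod 12)
composite: +3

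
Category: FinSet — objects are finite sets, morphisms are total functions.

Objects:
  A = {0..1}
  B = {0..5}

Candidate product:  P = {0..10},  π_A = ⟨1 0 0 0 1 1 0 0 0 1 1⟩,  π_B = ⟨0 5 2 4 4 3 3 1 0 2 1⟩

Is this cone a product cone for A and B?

|A|·|B| = 2·6 = 12;  |P| = 11
  → cardinalities differ; no bijection possible.

Answer: NOT A VALID PRODUCT — |P|=11 ≠ |A|·|B|=12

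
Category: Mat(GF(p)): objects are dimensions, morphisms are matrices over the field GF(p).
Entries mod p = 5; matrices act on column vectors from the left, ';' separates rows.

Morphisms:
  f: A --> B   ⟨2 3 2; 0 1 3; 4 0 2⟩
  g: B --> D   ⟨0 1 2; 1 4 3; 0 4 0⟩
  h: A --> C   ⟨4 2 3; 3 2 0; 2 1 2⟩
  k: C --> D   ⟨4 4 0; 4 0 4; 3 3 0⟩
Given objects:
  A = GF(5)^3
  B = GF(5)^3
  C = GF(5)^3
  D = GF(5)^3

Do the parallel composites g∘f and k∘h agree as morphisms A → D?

Along f;g (path 1):
  e0=[1,0,0] f-->[2,0,4] g-->[3,4,0]
  e1=[0,1,0] f-->[3,1,0] g-->[1,2,4]
  e2=[0,0,1] f-->[2,3,2] g-->[2,0,2]
  composite₁ = ⟨3 1 2; 4 2 0; 0 4 2⟩
Along h;k (path 2):
  e0=[1,0,0] h-->[4,3,2] k-->[3,4,1]
  e1=[0,1,0] h-->[2,2,1] k-->[1,2,2]
  e2=[0,0,1] h-->[3,0,2] k-->[2,0,4]
  composite₂ = ⟨3 1 2; 4 2 0; 1 2 4⟩
Equal? NO — does not commute

Answer: DOES NOT COMMUTE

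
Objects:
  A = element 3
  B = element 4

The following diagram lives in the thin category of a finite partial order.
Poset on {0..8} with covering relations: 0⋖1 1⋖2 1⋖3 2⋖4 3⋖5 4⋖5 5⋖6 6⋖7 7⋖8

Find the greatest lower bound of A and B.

Answer: A∧B = 1

Trace:
Common predecessors of 3,4: {0,1}
  0 ≤ 1
  1 ≤ 1
glb = 1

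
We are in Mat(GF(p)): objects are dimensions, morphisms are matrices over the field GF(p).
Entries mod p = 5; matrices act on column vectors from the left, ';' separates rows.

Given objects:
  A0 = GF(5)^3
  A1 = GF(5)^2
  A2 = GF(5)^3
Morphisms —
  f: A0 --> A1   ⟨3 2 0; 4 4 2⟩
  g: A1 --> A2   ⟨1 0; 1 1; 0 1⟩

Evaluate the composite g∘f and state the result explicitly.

  e0=⟨1,0,0⟩ f-->⟨3,4⟩ g-->⟨3,2,4⟩
  e1=⟨0,1,0⟩ f-->⟨2,4⟩ g-->⟨2,1,4⟩
  e2=⟨0,0,1⟩ f-->⟨0,2⟩ g-->⟨0,2,2⟩
result: ⟨3 2 0; 2 1 2; 4 4 2⟩

Answer: ⟨3 2 0; 2 1 2; 4 4 2⟩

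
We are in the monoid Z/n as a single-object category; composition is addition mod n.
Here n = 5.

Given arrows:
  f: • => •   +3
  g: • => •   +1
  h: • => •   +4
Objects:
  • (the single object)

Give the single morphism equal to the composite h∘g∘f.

  0 +3≡3 +1≡4 +4≡3  (mod 5)
⟦path⟧: +3

Answer: +3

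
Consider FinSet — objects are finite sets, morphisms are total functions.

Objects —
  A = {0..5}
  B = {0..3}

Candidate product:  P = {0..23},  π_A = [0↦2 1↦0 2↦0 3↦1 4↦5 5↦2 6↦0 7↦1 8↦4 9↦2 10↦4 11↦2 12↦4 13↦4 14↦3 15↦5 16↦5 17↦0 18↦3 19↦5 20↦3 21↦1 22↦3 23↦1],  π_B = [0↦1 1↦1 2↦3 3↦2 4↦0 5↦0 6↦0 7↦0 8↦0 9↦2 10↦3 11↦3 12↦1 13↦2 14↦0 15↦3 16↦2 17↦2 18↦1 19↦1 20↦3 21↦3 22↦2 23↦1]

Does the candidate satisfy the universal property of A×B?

Answer: VALID PRODUCT

Derivation:
|A|·|B| = 6·4 = 24;  |P| = 24
Check the pairing map k ↦ (π_A(k), π_B(k)):
  0 ↦ (2,1)
  1 ↦ (0,1)
  2 ↦ (0,3)
  3 ↦ (1,2)
  4 ↦ (5,0)
  5 ↦ (2,0)
  6 ↦ (0,0)
  7 ↦ (1,0)
  8 ↦ (4,0)
  9 ↦ (2,2)
  10 ↦ (4,3)
  11 ↦ (2,3)
  12 ↦ (4,1)
  13 ↦ (4,2)
  14 ↦ (3,0)
  15 ↦ (5,3)
  16 ↦ (5,2)
  17 ↦ (0,2)
  18 ↦ (3,1)
  19 ↦ (5,1)
  20 ↦ (3,3)
  21 ↦ (1,3)
  22 ↦ (3,2)
  23 ↦ (1,1)
distinct pairs in image: 24 / 24 needed
  → bijection onto A×B; projections well-typed.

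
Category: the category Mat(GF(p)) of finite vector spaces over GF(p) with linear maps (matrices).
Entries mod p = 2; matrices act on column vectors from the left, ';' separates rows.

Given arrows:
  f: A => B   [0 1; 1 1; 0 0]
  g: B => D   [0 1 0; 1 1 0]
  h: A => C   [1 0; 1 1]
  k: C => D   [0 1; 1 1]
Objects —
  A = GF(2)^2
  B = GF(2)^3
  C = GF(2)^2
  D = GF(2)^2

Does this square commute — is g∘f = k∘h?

Answer: DOES NOT COMMUTE

Trace:
Path 1 = f;g:
  e0=(1,0) f=>(0,1,0) g=>(1,1)
  e1=(0,1) f=>(1,1,0) g=>(1,0)
  composite₁ = [1 1; 1 0]
Path 2 = h;k:
  e0=(1,0) h=>(1,1) k=>(1,0)
  e1=(0,1) h=>(0,1) k=>(1,1)
  composite₂ = [1 1; 0 1]
Equal? distinct morphisms ✗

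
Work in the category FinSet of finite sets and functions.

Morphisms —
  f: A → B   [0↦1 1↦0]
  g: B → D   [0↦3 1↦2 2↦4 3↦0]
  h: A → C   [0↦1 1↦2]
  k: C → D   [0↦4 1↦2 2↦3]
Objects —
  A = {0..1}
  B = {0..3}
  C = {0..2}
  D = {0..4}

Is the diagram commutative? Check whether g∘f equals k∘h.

1) trace f;g:
  0 f→1 g→2
  1 f→0 g→3
  ⟦path⟧₁ = [0↦2 1↦3]
2) trace h;k:
  0 h→1 k→2
  1 h→2 k→3
  ⟦path⟧₂ = [0↦2 1↦3]
Equal? same morphism ✓

Answer: COMMUTES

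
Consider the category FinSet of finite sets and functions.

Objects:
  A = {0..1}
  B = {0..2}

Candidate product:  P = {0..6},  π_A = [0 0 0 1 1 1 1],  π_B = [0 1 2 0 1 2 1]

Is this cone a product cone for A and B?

|A|·|B| = 2·3 = 6;  |P| = 7
  → cardinalities differ; no bijection possible.

Answer: NOT A VALID PRODUCT — |P|=7 ≠ |A|·|B|=6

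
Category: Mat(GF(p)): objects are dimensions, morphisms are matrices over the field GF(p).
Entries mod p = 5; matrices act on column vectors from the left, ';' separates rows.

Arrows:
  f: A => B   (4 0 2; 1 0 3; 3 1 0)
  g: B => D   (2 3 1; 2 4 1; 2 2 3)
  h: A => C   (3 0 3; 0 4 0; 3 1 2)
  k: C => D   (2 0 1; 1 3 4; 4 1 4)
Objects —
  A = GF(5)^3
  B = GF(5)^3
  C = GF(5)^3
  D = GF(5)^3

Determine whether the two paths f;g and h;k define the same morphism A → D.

Path 1 = f;g:
  e0=⟨1,0,0⟩ f=>⟨4,1,3⟩ g=>⟨4,0,4⟩
  e1=⟨0,1,0⟩ f=>⟨0,0,1⟩ g=>⟨1,1,3⟩
  e2=⟨0,0,1⟩ f=>⟨2,3,0⟩ g=>⟨3,1,0⟩
  ⟦path⟧₁ = (4 1 3; 0 1 1; 4 3 0)
Path 2 = h;k:
  e0=⟨1,0,0⟩ h=>⟨3,0,3⟩ k=>⟨4,0,4⟩
  e1=⟨0,1,0⟩ h=>⟨0,4,1⟩ k=>⟨1,1,3⟩
  e2=⟨0,0,1⟩ h=>⟨3,0,2⟩ k=>⟨3,1,0⟩
  ⟦path⟧₂ = (4 1 3; 0 1 1; 4 3 0)
Equal? YES — commutes

Answer: COMMUTES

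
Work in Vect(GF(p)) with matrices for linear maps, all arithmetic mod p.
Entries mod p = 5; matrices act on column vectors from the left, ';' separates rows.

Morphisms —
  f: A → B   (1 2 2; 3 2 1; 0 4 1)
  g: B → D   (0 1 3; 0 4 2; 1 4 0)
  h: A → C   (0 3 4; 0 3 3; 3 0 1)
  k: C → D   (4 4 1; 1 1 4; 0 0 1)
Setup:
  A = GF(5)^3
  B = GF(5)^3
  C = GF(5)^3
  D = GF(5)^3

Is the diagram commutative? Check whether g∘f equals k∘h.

Along f;g (path 1):
  e0=⟨1,0,0⟩ f→⟨1,3,0⟩ g→⟨3,2,3⟩
  e1=⟨0,1,0⟩ f→⟨2,2,4⟩ g→⟨4,1,0⟩
  e2=⟨0,0,1⟩ f→⟨2,1,1⟩ g→⟨4,1,1⟩
  ⟦path⟧₁ = (3 4 4; 2 1 1; 3 0 1)
Along h;k (path 2):
  e0=⟨1,0,0⟩ h→⟨0,0,3⟩ k→⟨3,2,3⟩
  e1=⟨0,1,0⟩ h→⟨3,3,0⟩ k→⟨4,1,0⟩
  e2=⟨0,0,1⟩ h→⟨4,3,1⟩ k→⟨4,1,1⟩
  ⟦path⟧₂ = (3 4 4; 2 1 1; 3 0 1)
Equal? equal; square commutes

Answer: COMMUTES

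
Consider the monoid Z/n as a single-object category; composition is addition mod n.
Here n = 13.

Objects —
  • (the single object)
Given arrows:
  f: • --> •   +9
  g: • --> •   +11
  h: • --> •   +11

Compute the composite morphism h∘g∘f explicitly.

  0 +9≡9 +11≡7 +11≡5  (mod 13)
composite: +5

Answer: +5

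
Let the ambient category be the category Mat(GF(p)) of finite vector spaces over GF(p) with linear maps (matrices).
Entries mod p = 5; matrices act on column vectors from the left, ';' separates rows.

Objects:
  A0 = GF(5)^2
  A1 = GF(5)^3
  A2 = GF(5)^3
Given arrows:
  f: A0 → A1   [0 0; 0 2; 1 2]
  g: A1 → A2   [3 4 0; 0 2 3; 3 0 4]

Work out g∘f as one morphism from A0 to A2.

  e0=(1,0) f→(0,0,1) g→(0,3,4)
  e1=(0,1) f→(0,2,2) g→(3,0,3)
⟦path⟧: [0 3; 3 0; 4 3]

Answer: [0 3; 3 0; 4 3]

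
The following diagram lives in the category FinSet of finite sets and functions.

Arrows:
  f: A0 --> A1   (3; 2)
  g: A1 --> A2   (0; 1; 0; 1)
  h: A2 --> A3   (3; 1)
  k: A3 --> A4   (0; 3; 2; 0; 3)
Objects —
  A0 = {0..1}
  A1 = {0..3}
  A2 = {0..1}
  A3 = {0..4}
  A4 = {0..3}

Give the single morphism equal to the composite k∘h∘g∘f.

  0 f-->3 g-->1 h-->1 k-->3
  1 f-->2 g-->0 h-->3 k-->0
composite: (3; 0)

Answer: (3; 0)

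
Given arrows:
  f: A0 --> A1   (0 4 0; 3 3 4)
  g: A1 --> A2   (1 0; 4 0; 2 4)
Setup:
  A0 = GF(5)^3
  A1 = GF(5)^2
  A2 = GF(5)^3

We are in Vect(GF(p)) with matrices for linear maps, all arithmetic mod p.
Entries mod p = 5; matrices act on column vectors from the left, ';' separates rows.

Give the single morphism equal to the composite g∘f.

  e0=[1,0,0] f-->[0,3] g-->[0,0,2]
  e1=[0,1,0] f-->[4,3] g-->[4,1,0]
  e2=[0,0,1] f-->[0,4] g-->[0,0,1]
⟦path⟧: (0 4 0; 0 1 0; 2 0 1)

Answer: (0 4 0; 0 1 0; 2 0 1)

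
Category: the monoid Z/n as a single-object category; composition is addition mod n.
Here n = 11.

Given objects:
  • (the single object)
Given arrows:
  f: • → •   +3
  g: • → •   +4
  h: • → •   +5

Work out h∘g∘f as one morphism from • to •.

Answer: +1

Work:
  0 +3≡3 +4≡7 +5≡1  (mod 11)
result: +1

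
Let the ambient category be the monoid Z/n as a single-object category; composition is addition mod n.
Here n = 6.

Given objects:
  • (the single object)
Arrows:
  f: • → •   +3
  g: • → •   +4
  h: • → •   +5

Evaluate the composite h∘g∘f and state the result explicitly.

  0 +3≡3 +4≡1 +5≡0  (mod 6)
result: +0

Answer: +0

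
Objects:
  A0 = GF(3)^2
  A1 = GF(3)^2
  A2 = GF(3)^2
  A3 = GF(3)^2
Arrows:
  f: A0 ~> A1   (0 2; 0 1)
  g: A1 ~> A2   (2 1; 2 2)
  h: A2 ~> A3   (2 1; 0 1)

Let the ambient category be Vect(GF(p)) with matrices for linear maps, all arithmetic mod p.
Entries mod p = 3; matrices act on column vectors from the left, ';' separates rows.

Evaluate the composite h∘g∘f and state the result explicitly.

Answer: (0 1; 0 0)

Trace:
  e0=(1,0) f~>(0,0) g~>(0,0) h~>(0,0)
  e1=(0,1) f~>(2,1) g~>(2,0) h~>(1,0)
result: (0 1; 0 0)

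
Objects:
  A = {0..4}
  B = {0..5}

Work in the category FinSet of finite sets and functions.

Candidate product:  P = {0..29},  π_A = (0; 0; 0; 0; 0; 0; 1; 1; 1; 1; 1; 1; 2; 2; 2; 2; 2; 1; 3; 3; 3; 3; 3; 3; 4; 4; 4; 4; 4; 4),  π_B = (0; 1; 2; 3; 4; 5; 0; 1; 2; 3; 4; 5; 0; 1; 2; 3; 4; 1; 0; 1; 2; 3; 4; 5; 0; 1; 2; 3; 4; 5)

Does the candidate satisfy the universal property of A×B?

|A|·|B| = 5·6 = 30;  |P| = 30
Check the pairing map k ↦ (π_A(k), π_B(k)):
  0 -> (0,0)
  1 -> (0,1)
  2 -> (0,2)
  3 -> (0,3)
  4 -> (0,4)
  5 -> (0,5)
  6 -> (1,0)
  7 -> (1,1)
  8 -> (1,2)
  9 -> (1,3)
  10 -> (1,4)
  11 -> (1,5)
  12 -> (2,0)
  13 -> (2,1)
  14 -> (2,2)
  15 -> (2,3)
  16 -> (2,4)
  17 -> (1,1)  ✗ repeats pair of k=7
  18 -> (3,0)
  19 -> (3,1)
  20 -> (3,2)
  21 -> (3,3)
  22 -> (3,4)
  23 -> (3,5)
  24 -> (4,0)
  25 -> (4,1)
  26 -> (4,2)
  27 -> (4,3)
  28 -> (4,4)
  29 -> (4,5)
distinct pairs in image: 29 / 30 needed
  → (1,1) hit at k=7 and k=17

Answer: NOT A VALID PRODUCT — duplicate pair at indices 7,17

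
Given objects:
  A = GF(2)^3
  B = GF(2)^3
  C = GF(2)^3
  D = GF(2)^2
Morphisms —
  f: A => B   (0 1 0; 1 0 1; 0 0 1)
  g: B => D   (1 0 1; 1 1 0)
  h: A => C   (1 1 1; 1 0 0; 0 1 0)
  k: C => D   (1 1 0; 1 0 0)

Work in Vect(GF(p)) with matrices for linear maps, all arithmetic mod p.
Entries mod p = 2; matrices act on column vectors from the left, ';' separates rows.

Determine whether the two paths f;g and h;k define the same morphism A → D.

1) trace f;g:
  e0=⟨1,0,0⟩ f=>⟨0,1,0⟩ g=>⟨0,1⟩
  e1=⟨0,1,0⟩ f=>⟨1,0,0⟩ g=>⟨1,1⟩
  e2=⟨0,0,1⟩ f=>⟨0,1,1⟩ g=>⟨1,1⟩
  composite₁ = (0 1 1; 1 1 1)
2) trace h;k:
  e0=⟨1,0,0⟩ h=>⟨1,1,0⟩ k=>⟨0,1⟩
  e1=⟨0,1,0⟩ h=>⟨1,0,1⟩ k=>⟨1,1⟩
  e2=⟨0,0,1⟩ h=>⟨1,0,0⟩ k=>⟨1,1⟩
  composite₂ = (0 1 1; 1 1 1)
Equal? equal; square commutes

Answer: COMMUTES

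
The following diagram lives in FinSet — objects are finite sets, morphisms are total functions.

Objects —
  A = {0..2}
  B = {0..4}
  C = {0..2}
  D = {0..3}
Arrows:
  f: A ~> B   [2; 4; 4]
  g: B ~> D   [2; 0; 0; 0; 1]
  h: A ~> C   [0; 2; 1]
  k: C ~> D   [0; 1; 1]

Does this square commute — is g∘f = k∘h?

Along f;g (path 1):
  0 f~>2 g~>0
  1 f~>4 g~>1
  2 f~>4 g~>1
  composite₁ = [0; 1; 1]
Along h;k (path 2):
  0 h~>0 k~>0
  1 h~>2 k~>1
  2 h~>1 k~>1
  composite₂ = [0; 1; 1]
Equal? YES — commutes

Answer: COMMUTES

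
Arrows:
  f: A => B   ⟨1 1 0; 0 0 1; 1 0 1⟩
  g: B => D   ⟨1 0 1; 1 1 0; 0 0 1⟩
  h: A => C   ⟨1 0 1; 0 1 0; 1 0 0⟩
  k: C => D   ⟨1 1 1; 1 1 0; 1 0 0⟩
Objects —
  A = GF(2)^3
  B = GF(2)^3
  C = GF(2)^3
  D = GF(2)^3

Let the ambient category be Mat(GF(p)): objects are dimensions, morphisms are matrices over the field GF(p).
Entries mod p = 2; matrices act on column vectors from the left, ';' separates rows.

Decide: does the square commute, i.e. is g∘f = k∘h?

Answer: COMMUTES

Trace:
Path 1 = f;g:
  e0=⟨1,0,0⟩ f=>⟨1,0,1⟩ g=>⟨0,1,1⟩
  e1=⟨0,1,0⟩ f=>⟨1,0,0⟩ g=>⟨1,1,0⟩
  e2=⟨0,0,1⟩ f=>⟨0,1,1⟩ g=>⟨1,1,1⟩
  result₁ = ⟨0 1 1; 1 1 1; 1 0 1⟩
Path 2 = h;k:
  e0=⟨1,0,0⟩ h=>⟨1,0,1⟩ k=>⟨0,1,1⟩
  e1=⟨0,1,0⟩ h=>⟨0,1,0⟩ k=>⟨1,1,0⟩
  e2=⟨0,0,1⟩ h=>⟨1,0,0⟩ k=>⟨1,1,1⟩
  result₂ = ⟨0 1 1; 1 1 1; 1 0 1⟩
Equal? same morphism ✓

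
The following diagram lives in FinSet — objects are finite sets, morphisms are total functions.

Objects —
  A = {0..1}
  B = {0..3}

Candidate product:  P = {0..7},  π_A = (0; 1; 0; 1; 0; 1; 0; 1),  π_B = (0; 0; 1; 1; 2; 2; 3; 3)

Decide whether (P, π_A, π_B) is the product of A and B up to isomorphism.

|A|·|B| = 2·4 = 8;  |P| = 8
Check the pairing map k ↦ (π_A(k), π_B(k)):
  0 : (0,0)
  1 : (1,0)
  2 : (0,1)
  3 : (1,1)
  4 : (0,2)
  5 : (1,2)
  6 : (0,3)
  7 : (1,3)
distinct pairs in image: 8 / 8 needed
  → bijection onto A×B; projections well-typed.

Answer: VALID PRODUCT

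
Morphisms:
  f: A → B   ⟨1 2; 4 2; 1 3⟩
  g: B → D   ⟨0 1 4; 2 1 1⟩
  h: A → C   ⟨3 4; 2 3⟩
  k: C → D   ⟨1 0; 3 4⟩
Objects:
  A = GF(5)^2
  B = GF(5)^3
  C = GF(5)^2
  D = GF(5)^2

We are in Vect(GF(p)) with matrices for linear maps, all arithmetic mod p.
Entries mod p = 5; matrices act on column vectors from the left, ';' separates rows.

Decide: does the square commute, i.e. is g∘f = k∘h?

Answer: COMMUTES

Trace:
1) trace f;g:
  e0=(1,0) f→(1,4,1) g→(3,2)
  e1=(0,1) f→(2,2,3) g→(4,4)
  ⟦path⟧₁ = ⟨3 4; 2 4⟩
2) trace h;k:
  e0=(1,0) h→(3,2) k→(3,2)
  e1=(0,1) h→(4,3) k→(4,4)
  ⟦path⟧₂ = ⟨3 4; 2 4⟩
Equal? YES — commutes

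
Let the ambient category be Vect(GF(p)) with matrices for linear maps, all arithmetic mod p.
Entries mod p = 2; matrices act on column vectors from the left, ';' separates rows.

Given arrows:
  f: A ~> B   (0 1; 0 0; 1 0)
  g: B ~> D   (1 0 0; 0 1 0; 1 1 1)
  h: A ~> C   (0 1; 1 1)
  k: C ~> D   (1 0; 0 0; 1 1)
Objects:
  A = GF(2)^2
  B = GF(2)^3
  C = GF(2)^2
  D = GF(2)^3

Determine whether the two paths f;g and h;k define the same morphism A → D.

Answer: DOES NOT COMMUTE

Derivation:
Path 1 = f;g:
  e0=(1,0) f~>(0,0,1) g~>(0,0,1)
  e1=(0,1) f~>(1,0,0) g~>(1,0,1)
  result₁ = (0 1; 0 0; 1 1)
Path 2 = h;k:
  e0=(1,0) h~>(0,1) k~>(0,0,1)
  e1=(0,1) h~>(1,1) k~>(1,0,0)
  result₂ = (0 1; 0 0; 1 0)
Equal? NO — does not commute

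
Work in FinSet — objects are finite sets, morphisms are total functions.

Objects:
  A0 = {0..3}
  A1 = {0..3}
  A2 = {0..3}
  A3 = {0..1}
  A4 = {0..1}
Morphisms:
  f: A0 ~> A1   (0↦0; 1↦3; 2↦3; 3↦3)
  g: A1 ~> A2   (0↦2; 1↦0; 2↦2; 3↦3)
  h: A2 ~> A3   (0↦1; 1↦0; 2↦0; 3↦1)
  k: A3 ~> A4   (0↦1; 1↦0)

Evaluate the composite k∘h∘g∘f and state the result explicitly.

  0 f~>0 g~>2 h~>0 k~>1
  1 f~>3 g~>3 h~>1 k~>0
  2 f~>3 g~>3 h~>1 k~>0
  3 f~>3 g~>3 h~>1 k~>0
⟦path⟧: (0↦1; 1↦0; 2↦0; 3↦0)

Answer: (0↦1; 1↦0; 2↦0; 3↦0)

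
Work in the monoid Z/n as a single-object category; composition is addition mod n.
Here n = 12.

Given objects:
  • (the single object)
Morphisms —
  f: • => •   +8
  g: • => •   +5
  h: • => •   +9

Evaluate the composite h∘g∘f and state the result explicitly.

Answer: +10

Derivation:
  0 +8≡8 +5≡1 +9≡10  (mod 12)
result: +10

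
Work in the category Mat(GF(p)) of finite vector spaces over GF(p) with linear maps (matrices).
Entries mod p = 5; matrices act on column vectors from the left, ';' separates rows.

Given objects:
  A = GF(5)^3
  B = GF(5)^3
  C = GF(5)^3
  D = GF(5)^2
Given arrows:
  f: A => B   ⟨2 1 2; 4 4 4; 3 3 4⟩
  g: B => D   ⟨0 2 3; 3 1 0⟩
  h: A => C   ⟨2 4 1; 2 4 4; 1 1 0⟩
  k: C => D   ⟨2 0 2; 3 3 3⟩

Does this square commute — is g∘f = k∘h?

Answer: DOES NOT COMMUTE

Trace:
Along f;g (path 1):
  e0=[1,0,0] f=>[2,4,3] g=>[2,0]
  e1=[0,1,0] f=>[1,4,3] g=>[2,2]
  e2=[0,0,1] f=>[2,4,4] g=>[0,0]
  result₁ = ⟨2 2 0; 0 2 0⟩
Along h;k (path 2):
  e0=[1,0,0] h=>[2,2,1] k=>[1,0]
  e1=[0,1,0] h=>[4,4,1] k=>[0,2]
  e2=[0,0,1] h=>[1,4,0] k=>[2,0]
  result₂ = ⟨1 0 2; 0 2 0⟩
Equal? distinct morphisms ✗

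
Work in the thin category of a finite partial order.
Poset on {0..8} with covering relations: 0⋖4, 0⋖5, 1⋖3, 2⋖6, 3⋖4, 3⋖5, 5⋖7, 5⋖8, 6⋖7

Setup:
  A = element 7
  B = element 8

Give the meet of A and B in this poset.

Answer: A∧B = 5

Trace:
Common predecessors of 7,8: {0,1,3,5}
  0 ⊑ 5
  1 ⊑ 5
  3 ⊑ 5
  5 ⊑ 5
glb = 5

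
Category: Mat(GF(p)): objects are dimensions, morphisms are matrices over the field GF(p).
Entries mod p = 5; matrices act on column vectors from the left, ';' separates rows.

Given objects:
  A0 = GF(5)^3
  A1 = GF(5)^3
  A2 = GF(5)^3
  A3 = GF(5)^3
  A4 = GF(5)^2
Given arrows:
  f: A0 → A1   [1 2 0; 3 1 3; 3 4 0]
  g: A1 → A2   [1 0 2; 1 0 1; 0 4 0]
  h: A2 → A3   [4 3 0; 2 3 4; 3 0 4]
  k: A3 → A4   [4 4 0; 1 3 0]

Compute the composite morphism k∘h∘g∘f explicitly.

Answer: [1 3 2; 2 0 4]

Trace:
  e0=⟨1,0,0⟩ f→⟨1,3,3⟩ g→⟨2,4,2⟩ h→⟨0,4,4⟩ k→⟨1,2⟩
  e1=⟨0,1,0⟩ f→⟨2,1,4⟩ g→⟨0,1,4⟩ h→⟨3,4,1⟩ k→⟨3,0⟩
  e2=⟨0,0,1⟩ f→⟨0,3,0⟩ g→⟨0,0,2⟩ h→⟨0,3,3⟩ k→⟨2,4⟩
result: [1 3 2; 2 0 4]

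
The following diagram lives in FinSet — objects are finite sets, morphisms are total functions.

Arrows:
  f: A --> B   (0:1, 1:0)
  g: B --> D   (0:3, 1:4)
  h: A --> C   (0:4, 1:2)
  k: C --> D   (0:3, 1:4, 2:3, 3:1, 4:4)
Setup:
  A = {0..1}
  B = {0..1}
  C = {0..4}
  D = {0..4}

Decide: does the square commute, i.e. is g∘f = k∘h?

1) trace f;g:
  0 f-->1 g-->4
  1 f-->0 g-->3
  composite₁ = (0:4, 1:3)
2) trace h;k:
  0 h-->4 k-->4
  1 h-->2 k-->3
  composite₂ = (0:4, 1:3)
Equal? same morphism ✓

Answer: COMMUTES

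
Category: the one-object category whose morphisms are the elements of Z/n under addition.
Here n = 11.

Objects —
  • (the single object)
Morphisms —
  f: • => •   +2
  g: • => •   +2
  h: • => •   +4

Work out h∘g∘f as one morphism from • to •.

Answer: +8

Derivation:
  0 +2≡2 +2≡4 +4≡8  (mod 11)
⟦path⟧: +8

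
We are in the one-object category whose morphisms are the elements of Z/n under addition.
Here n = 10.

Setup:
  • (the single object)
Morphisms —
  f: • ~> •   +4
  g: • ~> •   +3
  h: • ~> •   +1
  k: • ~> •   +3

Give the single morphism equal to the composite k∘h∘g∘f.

  0 +4≡4 +3≡7 +1≡8 +3≡1  (mod 10)
⟦path⟧: +1

Answer: +1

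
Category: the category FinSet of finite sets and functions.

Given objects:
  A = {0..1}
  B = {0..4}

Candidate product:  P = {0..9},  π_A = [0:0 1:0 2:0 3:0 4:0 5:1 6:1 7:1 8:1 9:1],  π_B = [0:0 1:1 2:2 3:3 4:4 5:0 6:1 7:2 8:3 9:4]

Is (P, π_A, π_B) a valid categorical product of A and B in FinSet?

|A|·|B| = 2·5 = 10;  |P| = 10
Check the pairing map k ↦ (π_A(k), π_B(k)):
  0 : (0,0)
  1 : (0,1)
  2 : (0,2)
  3 : (0,3)
  4 : (0,4)
  5 : (1,0)
  6 : (1,1)
  7 : (1,2)
  8 : (1,3)
  9 : (1,4)
distinct pairs in image: 10 / 10 needed
  → bijection onto A×B; projections well-typed.

Answer: VALID PRODUCT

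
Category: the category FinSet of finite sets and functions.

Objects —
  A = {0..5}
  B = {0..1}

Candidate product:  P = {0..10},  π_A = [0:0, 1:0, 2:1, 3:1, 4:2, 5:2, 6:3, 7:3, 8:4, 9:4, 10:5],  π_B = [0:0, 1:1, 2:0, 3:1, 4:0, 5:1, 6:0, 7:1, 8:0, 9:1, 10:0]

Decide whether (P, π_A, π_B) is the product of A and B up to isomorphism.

|A|·|B| = 6·2 = 12;  |P| = 11
  → cardinalities differ; no bijection possible.

Answer: NOT A VALID PRODUCT — |P|=11 ≠ |A|·|B|=12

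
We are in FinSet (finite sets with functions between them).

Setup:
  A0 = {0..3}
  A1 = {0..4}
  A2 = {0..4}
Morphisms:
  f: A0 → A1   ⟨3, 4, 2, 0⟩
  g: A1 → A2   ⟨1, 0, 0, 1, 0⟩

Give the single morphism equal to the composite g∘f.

  0 f→3 g→1
  1 f→4 g→0
  2 f→2 g→0
  3 f→0 g→1
result: ⟨1, 0, 0, 1⟩

Answer: ⟨1, 0, 0, 1⟩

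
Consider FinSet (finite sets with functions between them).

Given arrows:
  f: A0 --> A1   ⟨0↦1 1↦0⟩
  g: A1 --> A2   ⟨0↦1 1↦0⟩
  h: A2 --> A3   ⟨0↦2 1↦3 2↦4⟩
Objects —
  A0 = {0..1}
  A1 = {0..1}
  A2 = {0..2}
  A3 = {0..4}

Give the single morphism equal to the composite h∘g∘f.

  0 f-->1 g-->0 h-->2
  1 f-->0 g-->1 h-->3
composite: ⟨0↦2 1↦3⟩

Answer: ⟨0↦2 1↦3⟩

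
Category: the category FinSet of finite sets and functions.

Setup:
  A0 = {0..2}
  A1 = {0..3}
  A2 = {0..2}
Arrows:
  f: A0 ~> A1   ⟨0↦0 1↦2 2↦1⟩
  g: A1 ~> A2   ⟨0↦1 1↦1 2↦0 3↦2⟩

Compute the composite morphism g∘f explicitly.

  0 f~>0 g~>1
  1 f~>2 g~>0
  2 f~>1 g~>1
⟦path⟧: ⟨0↦1 1↦0 2↦1⟩

Answer: ⟨0↦1 1↦0 2↦1⟩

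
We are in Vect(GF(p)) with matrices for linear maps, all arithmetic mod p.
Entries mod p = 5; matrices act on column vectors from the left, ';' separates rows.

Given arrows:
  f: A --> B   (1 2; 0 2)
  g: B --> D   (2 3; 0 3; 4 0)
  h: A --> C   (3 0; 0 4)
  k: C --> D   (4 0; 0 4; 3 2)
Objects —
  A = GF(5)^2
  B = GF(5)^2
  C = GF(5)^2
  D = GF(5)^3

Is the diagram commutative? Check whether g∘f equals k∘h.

Along f;g (path 1):
  e0=⟨1,0⟩ f-->⟨1,0⟩ g-->⟨2,0,4⟩
  e1=⟨0,1⟩ f-->⟨2,2⟩ g-->⟨0,1,3⟩
  composite₁ = (2 0; 0 1; 4 3)
Along h;k (path 2):
  e0=⟨1,0⟩ h-->⟨3,0⟩ k-->⟨2,0,4⟩
  e1=⟨0,1⟩ h-->⟨0,4⟩ k-->⟨0,1,3⟩
  composite₂ = (2 0; 0 1; 4 3)
Equal? same morphism ✓

Answer: COMMUTES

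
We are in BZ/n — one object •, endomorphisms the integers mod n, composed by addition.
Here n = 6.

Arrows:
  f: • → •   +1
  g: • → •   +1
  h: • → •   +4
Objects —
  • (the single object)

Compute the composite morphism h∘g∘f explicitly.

Answer: +0

Work:
  0 +1≡1 +1≡2 +4≡0  (mod 6)
result: +0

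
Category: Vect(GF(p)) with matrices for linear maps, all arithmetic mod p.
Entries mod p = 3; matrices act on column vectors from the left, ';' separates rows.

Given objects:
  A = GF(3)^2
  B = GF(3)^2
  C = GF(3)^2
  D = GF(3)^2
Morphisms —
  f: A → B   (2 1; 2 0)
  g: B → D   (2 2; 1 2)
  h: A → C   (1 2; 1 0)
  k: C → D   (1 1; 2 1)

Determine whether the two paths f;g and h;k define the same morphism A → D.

Along f;g (path 1):
  e0=(1,0) f→(2,2) g→(2,0)
  e1=(0,1) f→(1,0) g→(2,1)
  composite₁ = (2 2; 0 1)
Along h;k (path 2):
  e0=(1,0) h→(1,1) k→(2,0)
  e1=(0,1) h→(2,0) k→(2,1)
  composite₂ = (2 2; 0 1)
Equal? YES — commutes

Answer: COMMUTES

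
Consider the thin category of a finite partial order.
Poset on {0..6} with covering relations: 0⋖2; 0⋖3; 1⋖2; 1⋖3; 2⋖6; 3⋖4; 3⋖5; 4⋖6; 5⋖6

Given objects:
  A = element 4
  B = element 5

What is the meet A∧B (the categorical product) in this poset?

Common predecessors of 4,5: {0,1,3}
  0 ⊑ 3
  1 ⊑ 3
  3 ⊑ 3
glb = 3

Answer: A∧B = 3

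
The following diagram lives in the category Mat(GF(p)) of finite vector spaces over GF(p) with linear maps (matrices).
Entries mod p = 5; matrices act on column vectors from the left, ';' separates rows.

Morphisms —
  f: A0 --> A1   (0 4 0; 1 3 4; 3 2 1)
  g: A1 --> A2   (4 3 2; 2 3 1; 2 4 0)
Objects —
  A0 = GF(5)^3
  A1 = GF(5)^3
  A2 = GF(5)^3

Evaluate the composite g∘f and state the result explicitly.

  e0=⟨1,0,0⟩ f-->⟨0,1,3⟩ g-->⟨4,1,4⟩
  e1=⟨0,1,0⟩ f-->⟨4,3,2⟩ g-->⟨4,4,0⟩
  e2=⟨0,0,1⟩ f-->⟨0,4,1⟩ g-->⟨4,3,1⟩
result: (4 4 4; 1 4 3; 4 0 1)

Answer: (4 4 4; 1 4 3; 4 0 1)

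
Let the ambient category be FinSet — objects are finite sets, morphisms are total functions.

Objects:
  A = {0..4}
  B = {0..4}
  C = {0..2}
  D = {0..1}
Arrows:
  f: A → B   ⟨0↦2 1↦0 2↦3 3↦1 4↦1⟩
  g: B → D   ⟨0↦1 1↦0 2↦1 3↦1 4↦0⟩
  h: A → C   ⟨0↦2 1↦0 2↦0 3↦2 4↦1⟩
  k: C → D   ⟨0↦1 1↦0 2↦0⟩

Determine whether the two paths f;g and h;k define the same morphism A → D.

Path 1 = f;g:
  0 f→2 g→1
  1 f→0 g→1
  2 f→3 g→1
  3 f→1 g→0
  4 f→1 g→0
  ⟦path⟧₁ = ⟨0↦1 1↦1 2↦1 3↦0 4↦0⟩
Path 2 = h;k:
  0 h→2 k→0
  1 h→0 k→1
  2 h→0 k→1
  3 h→2 k→0
  4 h→1 k→0
  ⟦path⟧₂ = ⟨0↦0 1↦1 2↦1 3↦0 4↦0⟩
Equal? NO — does not commute

Answer: DOES NOT COMMUTE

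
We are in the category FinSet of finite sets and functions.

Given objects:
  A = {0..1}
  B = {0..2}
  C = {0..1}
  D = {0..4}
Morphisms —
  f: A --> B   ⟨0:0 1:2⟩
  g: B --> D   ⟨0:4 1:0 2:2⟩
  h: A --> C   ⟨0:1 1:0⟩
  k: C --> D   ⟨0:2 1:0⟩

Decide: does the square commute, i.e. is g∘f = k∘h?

Answer: DOES NOT COMMUTE

Derivation:
1) trace f;g:
  0 f-->0 g-->4
  1 f-->2 g-->2
  ⟦path⟧₁ = ⟨0:4 1:2⟩
2) trace h;k:
  0 h-->1 k-->0
  1 h-->0 k-->2
  ⟦path⟧₂ = ⟨0:0 1:2⟩
Equal? distinct morphisms ✗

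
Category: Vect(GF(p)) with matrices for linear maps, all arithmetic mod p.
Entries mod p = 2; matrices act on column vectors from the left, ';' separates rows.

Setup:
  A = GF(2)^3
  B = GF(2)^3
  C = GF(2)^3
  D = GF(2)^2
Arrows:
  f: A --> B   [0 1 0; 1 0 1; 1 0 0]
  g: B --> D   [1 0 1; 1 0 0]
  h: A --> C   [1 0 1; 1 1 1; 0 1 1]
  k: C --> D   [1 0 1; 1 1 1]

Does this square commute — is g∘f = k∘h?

1) trace f;g:
  e0=[1,0,0] f-->[0,1,1] g-->[1,0]
  e1=[0,1,0] f-->[1,0,0] g-->[1,1]
  e2=[0,0,1] f-->[0,1,0] g-->[0,0]
  composite₁ = [1 1 0; 0 1 0]
2) trace h;k:
  e0=[1,0,0] h-->[1,1,0] k-->[1,0]
  e1=[0,1,0] h-->[0,1,1] k-->[1,0]
  e2=[0,0,1] h-->[1,1,1] k-->[0,1]
  composite₂ = [1 1 0; 0 0 1]
Equal? distinct morphisms ✗

Answer: DOES NOT COMMUTE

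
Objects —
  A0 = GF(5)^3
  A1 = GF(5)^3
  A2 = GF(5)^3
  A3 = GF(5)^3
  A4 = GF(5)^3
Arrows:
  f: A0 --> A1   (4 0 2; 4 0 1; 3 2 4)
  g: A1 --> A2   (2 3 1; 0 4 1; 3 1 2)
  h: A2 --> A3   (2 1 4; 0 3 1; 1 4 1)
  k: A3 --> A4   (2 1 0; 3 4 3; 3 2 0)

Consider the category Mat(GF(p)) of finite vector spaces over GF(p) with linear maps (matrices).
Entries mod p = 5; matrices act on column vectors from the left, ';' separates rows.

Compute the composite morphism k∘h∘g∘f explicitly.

  e0=[1,0,0] f-->[4,4,3] g-->[3,4,2] h-->[3,4,1] k-->[0,3,2]
  e1=[0,1,0] f-->[0,0,2] g-->[2,2,4] h-->[2,0,4] k-->[4,3,1]
  e2=[0,0,1] f-->[2,1,4] g-->[1,3,0] h-->[0,4,3] k-->[4,0,3]
composite: (0 4 4; 3 3 0; 2 1 3)

Answer: (0 4 4; 3 3 0; 2 1 3)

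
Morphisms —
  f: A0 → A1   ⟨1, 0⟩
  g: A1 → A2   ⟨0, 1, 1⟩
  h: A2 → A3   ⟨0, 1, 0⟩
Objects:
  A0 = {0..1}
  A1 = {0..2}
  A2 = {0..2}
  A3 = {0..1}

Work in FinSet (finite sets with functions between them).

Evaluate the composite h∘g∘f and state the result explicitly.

Answer: ⟨1, 0⟩

Trace:
  0 f→1 g→1 h→1
  1 f→0 g→0 h→0
composite: ⟨1, 0⟩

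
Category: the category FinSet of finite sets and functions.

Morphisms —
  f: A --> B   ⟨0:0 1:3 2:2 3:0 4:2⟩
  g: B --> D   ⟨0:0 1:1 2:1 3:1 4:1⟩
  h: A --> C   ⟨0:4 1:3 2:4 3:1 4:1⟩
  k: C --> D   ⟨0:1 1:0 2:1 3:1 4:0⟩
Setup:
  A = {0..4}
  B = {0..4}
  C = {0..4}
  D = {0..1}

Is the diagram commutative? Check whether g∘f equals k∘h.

Answer: DOES NOT COMMUTE

Trace:
Path 1 = f;g:
  0 f-->0 g-->0
  1 f-->3 g-->1
  2 f-->2 g-->1
  3 f-->0 g-->0
  4 f-->2 g-->1
  result₁ = ⟨0:0 1:1 2:1 3:0 4:1⟩
Path 2 = h;k:
  0 h-->4 k-->0
  1 h-->3 k-->1
  2 h-->4 k-->0
  3 h-->1 k-->0
  4 h-->1 k-->0
  result₂ = ⟨0:0 1:1 2:0 3:0 4:0⟩
Equal? NO — does not commute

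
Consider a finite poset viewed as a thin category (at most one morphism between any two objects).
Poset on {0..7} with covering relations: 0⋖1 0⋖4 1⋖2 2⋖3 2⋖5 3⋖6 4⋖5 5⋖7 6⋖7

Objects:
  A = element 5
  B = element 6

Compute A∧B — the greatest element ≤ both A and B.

Lower bounds of A=5 and B=6: {0,1,2}
  0 <= 2
  1 <= 2
  2 <= 2
glb = 2

Answer: A∧B = 2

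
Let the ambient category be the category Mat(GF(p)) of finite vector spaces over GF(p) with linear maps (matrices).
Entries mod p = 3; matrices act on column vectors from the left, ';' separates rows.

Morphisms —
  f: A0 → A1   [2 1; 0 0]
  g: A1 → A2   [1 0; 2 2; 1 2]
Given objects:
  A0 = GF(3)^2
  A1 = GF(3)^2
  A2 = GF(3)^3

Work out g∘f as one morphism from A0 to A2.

Answer: [2 1; 1 2; 2 1]

Work:
  e0=⟨1,0⟩ f→⟨2,0⟩ g→⟨2,1,2⟩
  e1=⟨0,1⟩ f→⟨1,0⟩ g→⟨1,2,1⟩
composite: [2 1; 1 2; 2 1]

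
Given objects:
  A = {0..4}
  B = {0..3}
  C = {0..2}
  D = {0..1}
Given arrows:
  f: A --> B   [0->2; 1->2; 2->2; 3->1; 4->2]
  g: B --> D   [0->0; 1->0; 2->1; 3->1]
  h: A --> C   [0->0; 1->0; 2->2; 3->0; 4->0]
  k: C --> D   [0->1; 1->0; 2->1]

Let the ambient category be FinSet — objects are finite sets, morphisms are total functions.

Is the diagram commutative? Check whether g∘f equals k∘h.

Answer: DOES NOT COMMUTE

Trace:
Along f;g (path 1):
  0 f-->2 g-->1
  1 f-->2 g-->1
  2 f-->2 g-->1
  3 f-->1 g-->0
  4 f-->2 g-->1
  result₁ = [0->1; 1->1; 2->1; 3->0; 4->1]
Along h;k (path 2):
  0 h-->0 k-->1
  1 h-->0 k-->1
  2 h-->2 k-->1
  3 h-->0 k-->1
  4 h-->0 k-->1
  result₂ = [0->1; 1->1; 2->1; 3->1; 4->1]
Equal? differ; not commutative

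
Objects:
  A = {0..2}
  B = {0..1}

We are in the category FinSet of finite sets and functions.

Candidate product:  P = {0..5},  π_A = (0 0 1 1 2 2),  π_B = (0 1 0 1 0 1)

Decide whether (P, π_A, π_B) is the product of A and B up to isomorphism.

|A|·|B| = 3·2 = 6;  |P| = 6
Check the pairing map k ↦ (π_A(k), π_B(k)):
  0 -> (0,0)
  1 -> (0,1)
  2 -> (1,0)
  3 -> (1,1)
  4 -> (2,0)
  5 -> (2,1)
distinct pairs in image: 6 / 6 needed
  → bijection onto A×B; projections well-typed.

Answer: VALID PRODUCT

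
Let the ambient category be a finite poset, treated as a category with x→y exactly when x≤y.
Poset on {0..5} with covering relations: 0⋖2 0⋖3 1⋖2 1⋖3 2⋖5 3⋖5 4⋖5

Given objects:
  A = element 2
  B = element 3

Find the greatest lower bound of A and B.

{x : x≤A ∧ x≤B} = {0,1}  (A=2, B=3)
  maximal lower bounds 0 and 1 are incomparable: neither 0≤1 nor 1≤0
→ no greatest lower bound exists

Answer: NO MEET EXISTS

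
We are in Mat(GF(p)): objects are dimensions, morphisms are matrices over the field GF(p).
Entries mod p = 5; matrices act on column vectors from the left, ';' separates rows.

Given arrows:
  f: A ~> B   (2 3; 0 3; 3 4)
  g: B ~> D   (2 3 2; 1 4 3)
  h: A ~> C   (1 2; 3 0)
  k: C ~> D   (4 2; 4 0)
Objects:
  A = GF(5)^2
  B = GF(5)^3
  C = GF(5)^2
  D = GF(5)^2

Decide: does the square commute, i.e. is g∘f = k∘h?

Answer: DOES NOT COMMUTE

Trace:
1) trace f;g:
  e0=(1,0) f~>(2,0,3) g~>(0,1)
  e1=(0,1) f~>(3,3,4) g~>(3,2)
  ⟦path⟧₁ = (0 3; 1 2)
2) trace h;k:
  e0=(1,0) h~>(1,3) k~>(0,4)
  e1=(0,1) h~>(2,0) k~>(3,3)
  ⟦path⟧₂ = (0 3; 4 3)
Equal? differ; not commutative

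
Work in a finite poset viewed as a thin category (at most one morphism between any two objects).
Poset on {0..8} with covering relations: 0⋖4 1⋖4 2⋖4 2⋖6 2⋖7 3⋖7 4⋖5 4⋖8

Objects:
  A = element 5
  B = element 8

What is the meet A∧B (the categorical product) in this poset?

Answer: A∧B = 4

Derivation:
Lower bounds of A=5 and B=8: {0,1,2,4}
  0 ⊑ 4
  1 ⊑ 4
  2 ⊑ 4
  4 ⊑ 4
glb = 4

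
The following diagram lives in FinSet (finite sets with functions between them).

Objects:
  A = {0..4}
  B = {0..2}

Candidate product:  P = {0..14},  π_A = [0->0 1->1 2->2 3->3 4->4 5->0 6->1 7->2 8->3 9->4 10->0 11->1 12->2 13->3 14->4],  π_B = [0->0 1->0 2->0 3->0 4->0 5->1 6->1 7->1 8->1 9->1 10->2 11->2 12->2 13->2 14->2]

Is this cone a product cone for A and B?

|A|·|B| = 5·3 = 15;  |P| = 15
Check the pairing map k ↦ (π_A(k), π_B(k)):
  0 -> (0,0)
  1 -> (1,0)
  2 -> (2,0)
  3 -> (3,0)
  4 -> (4,0)
  5 -> (0,1)
  6 -> (1,1)
  7 -> (2,1)
  8 -> (3,1)
  9 -> (4,1)
  10 -> (0,2)
  11 -> (1,2)
  12 -> (2,2)
  13 -> (3,2)
  14 -> (4,2)
distinct pairs in image: 15 / 15 needed
  → bijection onto A×B; projections well-typed.

Answer: VALID PRODUCT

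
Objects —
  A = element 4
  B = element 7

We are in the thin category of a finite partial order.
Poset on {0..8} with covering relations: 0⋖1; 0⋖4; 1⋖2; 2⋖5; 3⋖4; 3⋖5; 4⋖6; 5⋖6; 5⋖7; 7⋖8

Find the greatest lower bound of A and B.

Lower bounds of A=4 and B=7: {0,3}
  maximal lower bounds 0 and 3 are incomparable: neither 0⊑3 nor 3⊑0
→ no greatest lower bound exists

Answer: NO MEET EXISTS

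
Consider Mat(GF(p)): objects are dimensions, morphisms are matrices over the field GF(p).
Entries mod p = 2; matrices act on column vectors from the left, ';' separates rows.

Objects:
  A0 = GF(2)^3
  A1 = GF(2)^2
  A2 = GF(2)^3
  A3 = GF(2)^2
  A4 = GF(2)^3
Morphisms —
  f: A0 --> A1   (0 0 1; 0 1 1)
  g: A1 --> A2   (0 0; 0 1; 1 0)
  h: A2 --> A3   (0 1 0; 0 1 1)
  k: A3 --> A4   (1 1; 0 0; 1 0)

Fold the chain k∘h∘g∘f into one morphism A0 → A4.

Answer: (0 0 1; 0 0 0; 0 1 1)

Derivation:
  e0=⟨1,0,0⟩ f-->⟨0,0⟩ g-->⟨0,0,0⟩ h-->⟨0,0⟩ k-->⟨0,0,0⟩
  e1=⟨0,1,0⟩ f-->⟨0,1⟩ g-->⟨0,1,0⟩ h-->⟨1,1⟩ k-->⟨0,0,1⟩
  e2=⟨0,0,1⟩ f-->⟨1,1⟩ g-->⟨0,1,1⟩ h-->⟨1,0⟩ k-->⟨1,0,1⟩
⟦path⟧: (0 0 1; 0 0 0; 0 1 1)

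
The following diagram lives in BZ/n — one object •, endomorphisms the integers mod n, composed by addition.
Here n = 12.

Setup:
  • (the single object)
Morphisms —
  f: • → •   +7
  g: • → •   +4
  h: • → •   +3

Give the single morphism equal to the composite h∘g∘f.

Answer: +2

Work:
  0 +7≡7 +4≡11 +3≡2  (mod 12)
result: +2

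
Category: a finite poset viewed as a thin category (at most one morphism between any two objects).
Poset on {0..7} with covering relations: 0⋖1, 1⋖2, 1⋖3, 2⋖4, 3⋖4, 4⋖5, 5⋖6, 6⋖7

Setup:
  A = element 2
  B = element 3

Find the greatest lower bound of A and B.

{x : x≤A ∧ x≤B} = {0,1}  (A=2, B=3)
  0 ≤ 1
  1 ≤ 1
glb = 1

Answer: A∧B = 1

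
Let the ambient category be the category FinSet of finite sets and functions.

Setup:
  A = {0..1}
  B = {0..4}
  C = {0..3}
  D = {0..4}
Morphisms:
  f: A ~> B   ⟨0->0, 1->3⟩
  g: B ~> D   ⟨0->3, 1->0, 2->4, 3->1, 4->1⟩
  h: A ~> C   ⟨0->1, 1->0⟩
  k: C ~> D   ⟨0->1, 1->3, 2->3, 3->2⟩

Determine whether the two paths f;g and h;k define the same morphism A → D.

Answer: COMMUTES

Trace:
Path 1 = f;g:
  0 f~>0 g~>3
  1 f~>3 g~>1
  composite₁ = ⟨0->3, 1->1⟩
Path 2 = h;k:
  0 h~>1 k~>3
  1 h~>0 k~>1
  composite₂ = ⟨0->3, 1->1⟩
Equal? same morphism ✓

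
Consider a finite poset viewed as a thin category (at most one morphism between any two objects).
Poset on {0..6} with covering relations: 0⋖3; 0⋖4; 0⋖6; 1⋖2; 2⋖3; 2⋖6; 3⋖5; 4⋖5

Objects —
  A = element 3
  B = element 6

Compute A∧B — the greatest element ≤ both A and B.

Answer: NO MEET EXISTS

Trace:
{x : x⊑A ∧ x⊑B} = {0,1,2}  (A=3, B=6)
  maximal lower bounds 0 and 2 are incomparable: neither 0⊑2 nor 2⊑0
→ no greatest lower bound exists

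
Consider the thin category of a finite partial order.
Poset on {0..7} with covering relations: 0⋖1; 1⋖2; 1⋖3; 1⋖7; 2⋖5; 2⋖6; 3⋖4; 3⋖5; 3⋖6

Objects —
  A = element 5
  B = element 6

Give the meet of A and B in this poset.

Answer: NO MEET EXISTS

Work:
{x : x⊑A ∧ x⊑B} = {0,1,2,3}  (A=5, B=6)
  maximal lower bounds 2 and 3 are incomparable: neither 2⊑3 nor 3⊑2
→ no greatest lower bound exists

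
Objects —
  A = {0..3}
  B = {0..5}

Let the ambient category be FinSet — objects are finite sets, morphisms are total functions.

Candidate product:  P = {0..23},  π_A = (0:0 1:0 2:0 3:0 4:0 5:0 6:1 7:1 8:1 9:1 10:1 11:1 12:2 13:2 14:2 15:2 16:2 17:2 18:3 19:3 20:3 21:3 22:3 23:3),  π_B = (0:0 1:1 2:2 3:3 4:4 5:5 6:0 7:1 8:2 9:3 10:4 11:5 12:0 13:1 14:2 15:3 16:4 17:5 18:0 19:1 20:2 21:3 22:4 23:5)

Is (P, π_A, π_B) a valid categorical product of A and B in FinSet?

|A|·|B| = 4·6 = 24;  |P| = 24
Check the pairing map k ↦ (π_A(k), π_B(k)):
  0 : (0,0)
  1 : (0,1)
  2 : (0,2)
  3 : (0,3)
  4 : (0,4)
  5 : (0,5)
  6 : (1,0)
  7 : (1,1)
  8 : (1,2)
  9 : (1,3)
  10 : (1,4)
  11 : (1,5)
  12 : (2,0)
  13 : (2,1)
  14 : (2,2)
  15 : (2,3)
  16 : (2,4)
  17 : (2,5)
  18 : (3,0)
  19 : (3,1)
  20 : (3,2)
  21 : (3,3)
  22 : (3,4)
  23 : (3,5)
distinct pairs in image: 24 / 24 needed
  → bijection onto A×B; projections well-typed.

Answer: VALID PRODUCT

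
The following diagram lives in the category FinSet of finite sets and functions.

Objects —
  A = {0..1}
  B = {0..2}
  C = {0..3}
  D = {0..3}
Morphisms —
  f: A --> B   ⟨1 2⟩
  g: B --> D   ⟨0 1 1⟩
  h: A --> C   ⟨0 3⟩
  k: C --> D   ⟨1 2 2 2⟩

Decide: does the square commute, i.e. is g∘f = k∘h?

1) trace f;g:
  0 f-->1 g-->1
  1 f-->2 g-->1
  result₁ = ⟨1 1⟩
2) trace h;k:
  0 h-->0 k-->1
  1 h-->3 k-->2
  result₂ = ⟨1 2⟩
Equal? NO — does not commute

Answer: DOES NOT COMMUTE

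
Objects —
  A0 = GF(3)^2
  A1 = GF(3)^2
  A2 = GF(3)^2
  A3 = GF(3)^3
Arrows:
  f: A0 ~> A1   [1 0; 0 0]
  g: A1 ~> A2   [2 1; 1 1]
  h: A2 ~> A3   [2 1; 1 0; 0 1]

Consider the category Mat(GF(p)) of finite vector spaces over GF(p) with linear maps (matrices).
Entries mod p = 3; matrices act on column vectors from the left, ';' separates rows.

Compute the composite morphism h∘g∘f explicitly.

Answer: [2 0; 2 0; 1 0]

Derivation:
  e0=(1,0) f~>(1,0) g~>(2,1) h~>(2,2,1)
  e1=(0,1) f~>(0,0) g~>(0,0) h~>(0,0,0)
composite: [2 0; 2 0; 1 0]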